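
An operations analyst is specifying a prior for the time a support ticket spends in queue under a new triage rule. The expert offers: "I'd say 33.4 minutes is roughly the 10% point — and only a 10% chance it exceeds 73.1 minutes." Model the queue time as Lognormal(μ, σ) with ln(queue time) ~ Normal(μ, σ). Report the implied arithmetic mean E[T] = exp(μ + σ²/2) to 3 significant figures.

If T ~ Lognormal(μ,σ) then ln T ~ Normal(μ,σ), so the p-quantile of ln T is μ + z_p·σ.
ln(33.4) = 3.509 and ln(73.1) = 4.292; z_{0.1} = -1.282, z_{0.9} = 1.282.
σ = (4.292 − 3.509)/(1.282 − (-1.282)) = 0.306.
μ = 3.509 − (-1.282)·0.306 = 3.900.
E[T] = exp(μ + σ²/2) = exp(3.900 + 0.0467) = 51.8 minutes.

E[T] ≈ 51.8 minutes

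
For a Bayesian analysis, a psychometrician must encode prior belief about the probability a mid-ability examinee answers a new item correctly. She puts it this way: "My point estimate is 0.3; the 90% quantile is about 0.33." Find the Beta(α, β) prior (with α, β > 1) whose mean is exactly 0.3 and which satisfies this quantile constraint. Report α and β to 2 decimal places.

α ≈ 116.52, β ≈ 271.87

With mean 0.3 fixed, write α = 0.3s, β = 0.7s where s = α+β.
Need P(θ < 0.33) = 0.9 under Beta(0.3s, 0.7s). Normal approximation: (q−m)/√(m(1−m)/s) ≈ z_{0.9} = 1.28, so s ≈ 0.3·0.7·(1.28)²/(0.33−0.3)² = 383.2.
At s = 383.2: P(θ<0.33) ≈ 0.899. Adjusting to match 0.9 gives s ≈ 388.39.
So α = 0.3·388.39 ≈ 116.52, β = 0.7·388.39 ≈ 271.87.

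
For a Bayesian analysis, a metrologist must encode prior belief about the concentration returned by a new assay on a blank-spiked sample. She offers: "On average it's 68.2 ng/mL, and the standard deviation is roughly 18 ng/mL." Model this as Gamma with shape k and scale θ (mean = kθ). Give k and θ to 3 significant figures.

k ≈ 14.4, θ ≈ 4.75

For Gamma(k, scale θ): mean = kθ, variance = kθ², so CV = 1/√k.
CV = SD/mean = 18/68.2 = 0.2639, hence k = 1/CV² = 14.4.
Then θ = mean/k = 68.2/14.4 = 4.75.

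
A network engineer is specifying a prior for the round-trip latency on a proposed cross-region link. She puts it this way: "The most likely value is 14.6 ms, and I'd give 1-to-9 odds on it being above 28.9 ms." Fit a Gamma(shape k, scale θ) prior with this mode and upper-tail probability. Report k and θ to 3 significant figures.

Gamma(k,θ) with k>1 has mode (k−1)θ, so θ = 14.6/(k−1).
Need P(X < 28.9) = 0.9 with θ tied to k this way. Start at k = 2, θ = 14.6: P(X<28.9) ≈ 0.588.
Too low — raise k to concentrate. Iterating converges to k ≈ 5.11.
Then θ = 14.6/(5.11−1) ≈ 3.55.

k ≈ 5.11, θ ≈ 3.55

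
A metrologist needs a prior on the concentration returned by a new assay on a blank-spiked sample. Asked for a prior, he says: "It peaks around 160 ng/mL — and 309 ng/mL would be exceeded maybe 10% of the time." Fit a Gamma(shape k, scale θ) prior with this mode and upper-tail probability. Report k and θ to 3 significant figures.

Gamma(k,θ) with k>1 has mode (k−1)θ, so θ = 160/(k−1).
Need P(X < 309) = 0.9 with θ tied to k this way. Start at k = 2, θ = 160: P(X<309) ≈ 0.575.
Too low — raise k to concentrate. Iterating converges to k ≈ 5.42.
Then θ = 160/(5.42−1) ≈ 36.2.

k ≈ 5.42, θ ≈ 36.2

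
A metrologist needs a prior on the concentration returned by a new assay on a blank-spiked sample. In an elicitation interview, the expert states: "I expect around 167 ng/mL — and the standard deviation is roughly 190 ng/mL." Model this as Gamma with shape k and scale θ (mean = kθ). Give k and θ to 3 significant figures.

For Gamma(k, scale θ): mean = kθ, variance = kθ², so CV = 1/√k.
CV = SD/mean = 190/167 = 1.138, hence k = 1/CV² = 0.773.
Then θ = mean/k = 167/0.773 = 216.

k ≈ 0.773, θ ≈ 216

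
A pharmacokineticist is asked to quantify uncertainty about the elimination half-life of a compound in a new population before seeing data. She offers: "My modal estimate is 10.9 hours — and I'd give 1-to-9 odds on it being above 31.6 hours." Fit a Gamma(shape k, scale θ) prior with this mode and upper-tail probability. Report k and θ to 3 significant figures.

k ≈ 2.68, θ ≈ 6.48

Gamma(k,θ) with k>1 has mode (k−1)θ, so θ = 10.9/(k−1).
Need P(X < 31.6) = 0.9 with θ tied to k this way. Start at k = 2, θ = 10.9: P(X<31.6) ≈ 0.785.
Too low — raise k to concentrate. Iterating converges to k ≈ 2.68.
Then θ = 10.9/(2.68−1) ≈ 6.48.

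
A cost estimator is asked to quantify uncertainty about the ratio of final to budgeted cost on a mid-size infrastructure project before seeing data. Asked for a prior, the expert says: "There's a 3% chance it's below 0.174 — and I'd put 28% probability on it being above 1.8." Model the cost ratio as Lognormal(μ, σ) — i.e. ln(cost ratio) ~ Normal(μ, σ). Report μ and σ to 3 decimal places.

If T ~ Lognormal(μ,σ) then ln T ~ Normal(μ,σ), so the p-quantile of ln T is μ + z_p·σ.
ln(0.174) = -1.749 and ln(1.8) = 0.5878; z_{0.03} = -1.881, z_{0.72} = 0.5828.
σ = (0.5878 − -1.749)/(0.5828 − (-1.881)) = 0.948.
μ = -1.749 − (-1.881)·0.948 = 0.035.

μ ≈ 0.035, σ ≈ 0.948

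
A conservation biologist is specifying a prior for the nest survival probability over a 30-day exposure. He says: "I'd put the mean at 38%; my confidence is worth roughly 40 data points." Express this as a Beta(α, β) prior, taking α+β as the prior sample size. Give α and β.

α = 15.2, β = 24.8

Under the effective-sample-size interpretation, Beta(α, β) has prior mean α/(α+β) and prior sample size α+β.
So α+β = 40 and α/(α+β) = 0.38, giving α = 0.38·40 = 15.2 and β = 40 − 15.2 = 24.8.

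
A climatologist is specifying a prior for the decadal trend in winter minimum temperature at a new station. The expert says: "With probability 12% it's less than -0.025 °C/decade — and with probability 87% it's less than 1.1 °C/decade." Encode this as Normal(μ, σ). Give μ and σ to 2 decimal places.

μ = 0.55, σ = 0.49

The p-quantile of Normal(μ,σ) is μ + z_p·σ, with z_{0.12} = -1.175 and z_{0.87} = 1.126.
Eliminate σ: μ = (z₂·x₁ − z₁·x₂)/(z₂ − z₁) = (1.126·-0.025 − (-1.175)·1.1)/2.301 = 0.55.
Then σ = (x₂ − x₁)/(z₂ − z₁) = (1.1 − -0.025)/2.301 = 0.49.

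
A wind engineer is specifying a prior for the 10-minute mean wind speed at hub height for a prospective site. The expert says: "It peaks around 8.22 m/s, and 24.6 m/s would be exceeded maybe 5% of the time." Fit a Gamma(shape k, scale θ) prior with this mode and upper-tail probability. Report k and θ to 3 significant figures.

Gamma(k,θ) with k>1 has mode (k−1)θ, so θ = 8.22/(k−1).
Need P(X < 24.6) = 0.95 with θ tied to k this way. Start at k = 2, θ = 8.22: P(X<24.6) ≈ 0.800.
Too low — raise k to concentrate. Iterating converges to k ≈ 3.21.
Then θ = 8.22/(3.21−1) ≈ 3.73.

k ≈ 3.21, θ ≈ 3.73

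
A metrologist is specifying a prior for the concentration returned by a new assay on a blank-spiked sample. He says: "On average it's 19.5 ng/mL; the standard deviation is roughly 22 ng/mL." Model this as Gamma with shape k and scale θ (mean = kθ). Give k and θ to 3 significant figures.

k ≈ 0.786, θ ≈ 24.8

For Gamma(k, scale θ): mean = kθ, variance = kθ², so CV = 1/√k.
CV = SD/mean = 22/19.5 = 1.128, hence k = 1/CV² = 0.786.
Then θ = mean/k = 19.5/0.786 = 24.8.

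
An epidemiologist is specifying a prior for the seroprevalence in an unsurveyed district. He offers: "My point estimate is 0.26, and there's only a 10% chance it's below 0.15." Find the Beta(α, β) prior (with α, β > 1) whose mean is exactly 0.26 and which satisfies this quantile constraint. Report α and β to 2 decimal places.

With mean 0.26 fixed, write α = 0.26s, β = 0.74s where s = α+β.
Need P(θ < 0.15) = 0.1 under Beta(0.26s, 0.74s). Normal approximation: (q−m)/√(m(1−m)/s) ≈ z_{0.1} = -1.28, so s ≈ 0.26·0.74·(-1.28)²/(0.15−0.26)² = 26.1.
At s = 26.1: P(θ<0.15) ≈ 0.086. Adjusting to match 0.1 gives s ≈ 23.32.
So α = 0.26·23.32 ≈ 6.06, β = 0.74·23.32 ≈ 17.26.

α ≈ 6.06, β ≈ 17.26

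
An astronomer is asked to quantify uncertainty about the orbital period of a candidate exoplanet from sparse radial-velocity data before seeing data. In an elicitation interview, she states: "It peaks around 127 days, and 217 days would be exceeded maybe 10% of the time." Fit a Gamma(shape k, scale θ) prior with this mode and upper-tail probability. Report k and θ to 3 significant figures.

k ≈ 7.6, θ ≈ 19.2

Gamma(k,θ) with k>1 has mode (k−1)θ, so θ = 127/(k−1).
Need P(X < 217) = 0.9 with θ tied to k this way. Start at k = 2, θ = 127: P(X<217) ≈ 0.509.
Too low — raise k to concentrate. Iterating converges to k ≈ 7.6.
Then θ = 127/(7.6−1) ≈ 19.2.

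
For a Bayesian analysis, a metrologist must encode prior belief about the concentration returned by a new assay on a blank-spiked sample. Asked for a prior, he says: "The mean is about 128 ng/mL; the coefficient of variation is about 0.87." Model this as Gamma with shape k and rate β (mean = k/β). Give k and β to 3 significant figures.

For Gamma(k, rate β): mean = k/β, variance = k/β², so CV = 1/√k.
CV = 0.87, hence k = 1/CV² = 1.32.
Then β = k/mean = 1.32/128 = 0.0103.

k ≈ 1.32, β ≈ 0.0103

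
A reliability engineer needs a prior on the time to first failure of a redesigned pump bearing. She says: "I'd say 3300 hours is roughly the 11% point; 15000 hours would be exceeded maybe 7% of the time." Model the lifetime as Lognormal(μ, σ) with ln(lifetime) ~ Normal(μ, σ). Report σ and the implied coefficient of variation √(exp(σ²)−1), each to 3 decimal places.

If T ~ Lognormal(μ,σ) then ln T ~ Normal(μ,σ), so the p-quantile of ln T is μ + z_p·σ.
ln(3300) = 8.102 and ln(15000) = 9.616; z_{0.11} = -1.227, z_{0.93} = 1.476.
σ = (9.616 − 8.102)/(1.476 − (-1.227)) = 0.560.
μ = 8.102 − (-1.227)·0.560 = 8.789.
CV = √(exp(σ²)−1) = √(exp(0.3139)−1) = 0.607.

σ ≈ 0.560, CV ≈ 0.607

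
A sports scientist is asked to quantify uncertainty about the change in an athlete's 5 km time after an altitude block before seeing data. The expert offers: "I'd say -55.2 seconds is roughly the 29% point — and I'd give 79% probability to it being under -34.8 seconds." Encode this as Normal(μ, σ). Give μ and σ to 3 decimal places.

The p-quantile of Normal(μ,σ) is μ + z_p·σ, with z_{0.29} = -0.5534 and z_{0.79} = 0.8064.
Eliminate σ: μ = (z₂·x₁ − z₁·x₂)/(z₂ − z₁) = (0.8064·-55.2 − (-0.5534)·-34.8)/1.36 = -46.898.
Then σ = (x₂ − x₁)/(z₂ − z₁) = (-34.8 − -55.2)/1.36 = 15.002.

μ = -46.898, σ = 15.002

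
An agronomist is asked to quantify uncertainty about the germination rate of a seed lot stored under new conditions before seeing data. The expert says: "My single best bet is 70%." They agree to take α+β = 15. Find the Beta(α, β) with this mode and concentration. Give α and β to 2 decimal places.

α = 10.10, β = 4.90

For α,β > 1 the Beta mode is (α−1)/(α+β−2). With α+β = 15, the mode is (α−1)/13.
Set (α−1)/13 = 0.7 → α = 1 + 0.7·13 = 10.10.
β = 15 − α = 4.90.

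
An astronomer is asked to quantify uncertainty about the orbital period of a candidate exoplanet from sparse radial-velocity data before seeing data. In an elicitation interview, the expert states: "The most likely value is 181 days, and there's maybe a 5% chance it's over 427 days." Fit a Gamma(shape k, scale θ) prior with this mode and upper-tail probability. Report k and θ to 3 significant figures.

Gamma(k,θ) with k>1 has mode (k−1)θ, so θ = 181/(k−1).
Need P(X < 427) = 0.95 with θ tied to k this way. Start at k = 2, θ = 181: P(X<427) ≈ 0.683.
Too low — raise k to concentrate. Iterating converges to k ≈ 4.71.
Then θ = 181/(4.71−1) ≈ 48.8.

k ≈ 4.71, θ ≈ 48.8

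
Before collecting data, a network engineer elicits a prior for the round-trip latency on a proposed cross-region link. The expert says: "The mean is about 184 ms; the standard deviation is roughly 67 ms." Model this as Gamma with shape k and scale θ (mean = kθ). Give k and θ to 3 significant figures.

For Gamma(k, scale θ): mean = kθ, variance = kθ², so CV = 1/√k.
CV = SD/mean = 67/184 = 0.3641, hence k = 1/CV² = 7.54.
Then θ = mean/k = 184/7.54 = 24.4.

k ≈ 7.54, θ ≈ 24.4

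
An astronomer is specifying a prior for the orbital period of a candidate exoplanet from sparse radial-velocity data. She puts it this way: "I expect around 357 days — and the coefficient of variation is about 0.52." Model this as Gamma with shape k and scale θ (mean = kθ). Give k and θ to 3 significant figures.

k ≈ 3.7, θ ≈ 96.5

For Gamma(k, scale θ): mean = kθ, variance = kθ², so CV = 1/√k.
CV = 0.52, hence k = 1/CV² = 3.7.
Then θ = mean/k = 357/3.7 = 96.5.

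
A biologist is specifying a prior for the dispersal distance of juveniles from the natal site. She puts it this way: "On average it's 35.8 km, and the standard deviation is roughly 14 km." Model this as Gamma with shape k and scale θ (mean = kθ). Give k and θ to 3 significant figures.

For Gamma(k, scale θ): mean = kθ, variance = kθ², so CV = 1/√k.
CV = SD/mean = 14/35.8 = 0.3911, hence k = 1/CV² = 6.54.
Then θ = mean/k = 35.8/6.54 = 5.47.

k ≈ 6.54, θ ≈ 5.47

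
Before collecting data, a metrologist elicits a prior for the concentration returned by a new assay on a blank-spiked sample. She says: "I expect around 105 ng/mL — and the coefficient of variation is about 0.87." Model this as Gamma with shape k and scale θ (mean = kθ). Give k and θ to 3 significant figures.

k ≈ 1.32, θ ≈ 79.5

For Gamma(k, scale θ): mean = kθ, variance = kθ², so CV = 1/√k.
CV = 0.87, hence k = 1/CV² = 1.32.
Then θ = mean/k = 105/1.32 = 79.5.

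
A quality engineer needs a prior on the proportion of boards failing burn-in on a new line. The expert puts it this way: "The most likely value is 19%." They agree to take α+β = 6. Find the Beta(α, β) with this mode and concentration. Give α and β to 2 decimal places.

For α,β > 1 the Beta mode is (α−1)/(α+β−2). With α+β = 6, the mode is (α−1)/4.
Set (α−1)/4 = 0.19 → α = 1 + 0.19·4 = 1.76.
β = 6 − α = 4.24.

α = 1.76, β = 4.24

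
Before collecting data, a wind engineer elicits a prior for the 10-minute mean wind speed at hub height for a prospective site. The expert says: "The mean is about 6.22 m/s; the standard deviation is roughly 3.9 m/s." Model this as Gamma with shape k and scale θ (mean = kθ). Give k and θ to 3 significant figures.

k ≈ 2.54, θ ≈ 2.45

For Gamma(k, scale θ): mean = kθ, variance = kθ², so CV = 1/√k.
CV = SD/mean = 3.9/6.22 = 0.627, hence k = 1/CV² = 2.54.
Then θ = mean/k = 6.22/2.54 = 2.45.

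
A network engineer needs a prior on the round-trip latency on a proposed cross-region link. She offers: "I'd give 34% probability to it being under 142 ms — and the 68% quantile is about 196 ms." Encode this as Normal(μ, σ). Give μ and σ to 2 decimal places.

For Normal(μ,σ), the p-quantile is μ + z_p·σ. Here z_{0.34} = -0.4125, z_{0.68} = 0.4677.
So 142 = μ − 0.4125σ and 196 = μ + 0.4677σ.
Subtracting: σ = (196 − 142)/(0.4677 − (-0.4125)) = 61.35.
Then μ = 142 − (-0.4125)·61.35 = 167.31.

μ = 167.31, σ = 61.35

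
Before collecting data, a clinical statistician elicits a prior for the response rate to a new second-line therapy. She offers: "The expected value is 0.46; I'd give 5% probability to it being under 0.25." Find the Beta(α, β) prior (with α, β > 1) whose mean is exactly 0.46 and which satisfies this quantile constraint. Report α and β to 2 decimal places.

With mean 0.46 fixed, write α = 0.46s, β = 0.54s where s = α+β.
Need P(θ < 0.25) = 0.05 under Beta(0.46s, 0.54s). Normal approximation: (q−m)/√(m(1−m)/s) ≈ z_{0.05} = -1.64, so s ≈ 0.46·0.54·(-1.64)²/(0.25−0.46)² = 15.2.
At s = 15.2: P(θ<0.25) ≈ 0.042. Adjusting to match 0.05 gives s ≈ 13.83.
So α = 0.46·13.83 ≈ 6.36, β = 0.54·13.83 ≈ 7.47.

α ≈ 6.36, β ≈ 7.47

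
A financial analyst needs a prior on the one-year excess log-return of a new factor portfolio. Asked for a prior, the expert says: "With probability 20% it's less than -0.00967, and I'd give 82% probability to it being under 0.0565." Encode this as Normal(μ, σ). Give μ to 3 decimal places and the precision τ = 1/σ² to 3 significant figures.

μ = 0.022, τ = 705

For Normal(μ,σ), the p-quantile is μ + z_p·σ. Here z_{0.2} = -0.8416, z_{0.82} = 0.9154.
So -0.00967 = μ − 0.8416σ and 0.0565 = μ + 0.9154σ.
Subtracting: σ = (0.0565 − -0.00967)/(0.9154 − (-0.8416)) = 0.038.
Then μ = -0.00967 − (-0.8416)·0.038 = 0.022.
Precision τ = 1/σ² = 1/0.03766² = 705.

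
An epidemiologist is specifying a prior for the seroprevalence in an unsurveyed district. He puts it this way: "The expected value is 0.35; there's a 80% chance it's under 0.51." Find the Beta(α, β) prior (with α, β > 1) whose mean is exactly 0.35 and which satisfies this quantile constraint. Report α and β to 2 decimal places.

α ≈ 2.09, β ≈ 3.89

With mean 0.35 fixed, write α = 0.35s, β = 0.65s where s = α+β.
Need P(θ < 0.51) = 0.8 under Beta(0.35s, 0.65s). Normal approximation: (q−m)/√(m(1−m)/s) ≈ z_{0.8} = 0.842, so s ≈ 0.35·0.65·(0.842)²/(0.51−0.35)² = 6.3.
At s = 6.3: P(θ<0.51) ≈ 0.805. Adjusting to match 0.8 gives s ≈ 5.98.
So α = 0.35·5.98 ≈ 2.09, β = 0.65·5.98 ≈ 3.89.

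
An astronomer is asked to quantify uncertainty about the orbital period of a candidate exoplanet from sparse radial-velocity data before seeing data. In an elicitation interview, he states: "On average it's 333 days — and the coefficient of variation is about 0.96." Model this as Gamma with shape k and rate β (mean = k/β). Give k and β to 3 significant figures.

k ≈ 1.09, β ≈ 0.00326

For Gamma(k, rate β): mean = k/β, variance = k/β², so CV = 1/√k.
CV = 0.96, hence k = 1/CV² = 1.09.
Then β = k/mean = 1.09/333 = 0.00326.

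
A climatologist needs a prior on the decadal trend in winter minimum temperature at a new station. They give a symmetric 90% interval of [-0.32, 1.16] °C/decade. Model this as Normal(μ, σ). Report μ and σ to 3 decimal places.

A symmetric 90% interval runs μ ± z·σ with z = 1.645.
Half-width = 0.74, so σ = 0.74/1.645 = 0.450.
μ is the interval midpoint, 0.420.

μ = 0.420, σ = 0.450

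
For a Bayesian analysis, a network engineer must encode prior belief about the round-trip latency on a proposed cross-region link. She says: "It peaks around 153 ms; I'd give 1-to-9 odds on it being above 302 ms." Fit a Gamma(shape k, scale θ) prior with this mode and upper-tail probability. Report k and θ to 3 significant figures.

k ≈ 5.14, θ ≈ 36.9

Gamma(k,θ) with k>1 has mode (k−1)θ, so θ = 153/(k−1).
Need P(X < 302) = 0.9 with θ tied to k this way. Start at k = 2, θ = 153: P(X<302) ≈ 0.587.
Too low — raise k to concentrate. Iterating converges to k ≈ 5.14.
Then θ = 153/(5.14−1) ≈ 36.9.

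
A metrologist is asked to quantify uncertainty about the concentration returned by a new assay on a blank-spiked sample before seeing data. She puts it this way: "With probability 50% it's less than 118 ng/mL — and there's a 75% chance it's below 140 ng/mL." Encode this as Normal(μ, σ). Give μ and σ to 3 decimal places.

μ = 118.000, σ = 32.617

The p-quantile of Normal(μ,σ) is μ + z_p·σ, with z_{0.5} = 0 and z_{0.75} = 0.6745.
Eliminate σ: μ = (z₂·x₁ − z₁·x₂)/(z₂ − z₁) = (0.6745·118 − (0)·140)/0.6745 = 118.000.
Then σ = (x₂ − x₁)/(z₂ − z₁) = (140 − 118)/0.6745 = 32.617.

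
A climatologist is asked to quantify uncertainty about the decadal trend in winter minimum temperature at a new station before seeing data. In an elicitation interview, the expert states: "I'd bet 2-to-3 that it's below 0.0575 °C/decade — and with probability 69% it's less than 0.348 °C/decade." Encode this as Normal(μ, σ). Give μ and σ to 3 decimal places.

μ = 0.156, σ = 0.388

For Normal(μ,σ), the p-quantile is μ + z_p·σ. Here z_{0.4} = -0.2533, z_{0.69} = 0.4959.
So 0.0575 = μ − 0.2533σ and 0.348 = μ + 0.4959σ.
Subtracting: σ = (0.348 − 0.0575)/(0.4959 − (-0.2533)) = 0.388.
Then μ = 0.0575 − (-0.2533)·0.388 = 0.156.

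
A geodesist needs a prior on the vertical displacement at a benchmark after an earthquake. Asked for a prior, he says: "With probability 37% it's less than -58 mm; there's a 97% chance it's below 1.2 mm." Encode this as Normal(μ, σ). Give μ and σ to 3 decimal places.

μ = -49.121, σ = 26.755

For Normal(μ,σ), the p-quantile is μ + z_p·σ. Here z_{0.37} = -0.3319, z_{0.97} = 1.881.
So -58 = μ − 0.3319σ and 1.2 = μ + 1.881σ.
Subtracting: σ = (1.2 − -58)/(1.881 − (-0.3319)) = 26.755.
Then μ = -58 − (-0.3319)·26.755 = -49.121.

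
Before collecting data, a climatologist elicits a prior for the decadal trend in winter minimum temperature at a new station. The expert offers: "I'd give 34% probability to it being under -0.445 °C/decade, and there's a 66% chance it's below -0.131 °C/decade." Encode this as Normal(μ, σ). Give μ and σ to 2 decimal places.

The p-quantile of Normal(μ,σ) is μ + z_p·σ, with z_{0.34} = -0.4125 and z_{0.66} = 0.4125.
Eliminate σ: μ = (z₂·x₁ − z₁·x₂)/(z₂ − z₁) = (0.4125·-0.445 − (-0.4125)·-0.131)/0.8249 = -0.29.
Then σ = (x₂ − x₁)/(z₂ − z₁) = (-0.131 − -0.445)/0.8249 = 0.38.

μ = -0.29, σ = 0.38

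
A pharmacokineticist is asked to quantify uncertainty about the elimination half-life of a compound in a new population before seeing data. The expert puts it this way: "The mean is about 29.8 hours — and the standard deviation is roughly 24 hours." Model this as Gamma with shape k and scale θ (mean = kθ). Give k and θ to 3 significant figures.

For Gamma(k, scale θ): mean = kθ, variance = kθ², so CV = 1/√k.
CV = SD/mean = 24/29.8 = 0.8054, hence k = 1/CV² = 1.54.
Then θ = mean/k = 29.8/1.54 = 19.3.

k ≈ 1.54, θ ≈ 19.3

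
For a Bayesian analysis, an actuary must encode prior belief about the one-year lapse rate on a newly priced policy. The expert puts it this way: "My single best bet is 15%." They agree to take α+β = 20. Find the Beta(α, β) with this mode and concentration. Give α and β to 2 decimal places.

α = 3.70, β = 16.30

For α,β > 1 the Beta mode is (α−1)/(α+β−2). With α+β = 20, the mode is (α−1)/18.
Set (α−1)/18 = 0.15 → α = 1 + 0.15·18 = 3.70.
β = 20 − α = 16.30.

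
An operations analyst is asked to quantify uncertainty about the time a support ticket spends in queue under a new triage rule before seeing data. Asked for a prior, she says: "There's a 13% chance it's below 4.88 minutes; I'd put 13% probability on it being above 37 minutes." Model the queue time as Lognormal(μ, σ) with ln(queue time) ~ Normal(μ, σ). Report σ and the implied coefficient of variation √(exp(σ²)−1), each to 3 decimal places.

If T ~ Lognormal(μ,σ) then ln T ~ Normal(μ,σ), so the p-quantile of ln T is μ + z_p·σ.
ln(4.88) = 1.585 and ln(37) = 3.611; z_{0.13} = -1.126, z_{0.87} = 1.126.
σ = (3.611 − 1.585)/(1.126 − (-1.126)) = 0.899.
μ = 1.585 − (-1.126)·0.899 = 2.598.
CV = √(exp(σ²)−1) = √(exp(0.8086)−1) = 1.116.

σ ≈ 0.899, CV ≈ 1.116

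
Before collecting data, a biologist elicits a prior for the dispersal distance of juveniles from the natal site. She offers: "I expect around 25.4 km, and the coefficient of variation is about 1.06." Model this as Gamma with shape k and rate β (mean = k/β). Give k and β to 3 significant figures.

k ≈ 0.89, β ≈ 0.035

For Gamma(k, rate β): mean = k/β, variance = k/β², so CV = 1/√k.
CV = 1.06, hence k = 1/CV² = 0.89.
Then β = k/mean = 0.89/25.4 = 0.035.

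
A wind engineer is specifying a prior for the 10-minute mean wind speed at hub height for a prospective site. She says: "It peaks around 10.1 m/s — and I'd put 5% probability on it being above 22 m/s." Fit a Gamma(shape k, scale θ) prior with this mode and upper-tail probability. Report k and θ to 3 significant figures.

Gamma(k,θ) with k>1 has mode (k−1)θ, so θ = 10.1/(k−1).
Need P(X < 22) = 0.95 with θ tied to k this way. Start at k = 2, θ = 10.1: P(X<22) ≈ 0.640.
Too low — raise k to concentrate. Iterating converges to k ≈ 5.54.
Then θ = 10.1/(5.54−1) ≈ 2.22.

k ≈ 5.54, θ ≈ 2.22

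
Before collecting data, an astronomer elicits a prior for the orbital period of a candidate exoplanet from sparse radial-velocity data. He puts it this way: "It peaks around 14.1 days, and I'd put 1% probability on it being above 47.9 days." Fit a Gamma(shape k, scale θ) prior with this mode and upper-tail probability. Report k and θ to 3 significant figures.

Gamma(k,θ) with k>1 has mode (k−1)θ, so θ = 14.1/(k−1).
Need P(X < 47.9) = 0.99 with θ tied to k this way. Start at k = 2, θ = 14.1: P(X<47.9) ≈ 0.853.
Too low — raise k to concentrate. Iterating converges to k ≈ 3.92.
Then θ = 14.1/(3.92−1) ≈ 4.83.

k ≈ 3.92, θ ≈ 4.83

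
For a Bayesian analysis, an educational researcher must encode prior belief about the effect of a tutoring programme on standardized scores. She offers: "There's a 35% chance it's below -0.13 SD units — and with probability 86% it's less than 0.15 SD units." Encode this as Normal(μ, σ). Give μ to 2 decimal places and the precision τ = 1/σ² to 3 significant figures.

μ = -0.06, τ = 27.4

For Normal(μ,σ), the p-quantile is μ + z_p·σ. Here z_{0.35} = -0.3853, z_{0.86} = 1.08.
So -0.13 = μ − 0.3853σ and 0.15 = μ + 1.08σ.
Subtracting: σ = (0.15 − -0.13)/(1.08 − (-0.3853)) = 0.19.
Then μ = -0.13 − (-0.3853)·0.19 = -0.06.
Precision τ = 1/σ² = 1/0.191² = 27.4.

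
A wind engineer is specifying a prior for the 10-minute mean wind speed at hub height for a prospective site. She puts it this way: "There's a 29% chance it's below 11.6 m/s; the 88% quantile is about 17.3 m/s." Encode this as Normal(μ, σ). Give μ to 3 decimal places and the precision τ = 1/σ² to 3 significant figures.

The p-quantile of Normal(μ,σ) is μ + z_p·σ, with z_{0.29} = -0.5534 and z_{0.88} = 1.175.
Eliminate σ: μ = (z₂·x₁ − z₁·x₂)/(z₂ − z₁) = (1.175·11.6 − (-0.5534)·17.3)/1.728 = 13.425.
Then σ = (x₂ − x₁)/(z₂ − z₁) = (17.3 − 11.6)/1.728 = 3.298.
Precision τ = 1/σ² = 1/3.298² = 0.0919.

μ = 13.425, τ = 0.0919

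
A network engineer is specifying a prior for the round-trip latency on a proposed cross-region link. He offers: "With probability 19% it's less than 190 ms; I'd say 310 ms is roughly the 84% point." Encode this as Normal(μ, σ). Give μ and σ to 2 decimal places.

The p-quantile of Normal(μ,σ) is μ + z_p·σ, with z_{0.19} = -0.8779 and z_{0.84} = 0.9945.
Eliminate σ: μ = (z₂·x₁ − z₁·x₂)/(z₂ − z₁) = (0.9945·190 − (-0.8779)·310)/1.872 = 246.26.
Then σ = (x₂ − x₁)/(z₂ − z₁) = (310 − 190)/1.872 = 64.09.

μ = 246.26, σ = 64.09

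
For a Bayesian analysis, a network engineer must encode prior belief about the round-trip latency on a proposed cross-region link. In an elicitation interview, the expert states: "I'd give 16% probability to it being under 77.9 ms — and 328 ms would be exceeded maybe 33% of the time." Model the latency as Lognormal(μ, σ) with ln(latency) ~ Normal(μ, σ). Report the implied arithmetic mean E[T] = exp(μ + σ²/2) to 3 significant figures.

E[T] ≈ 349 ms

If T ~ Lognormal(μ,σ) then ln T ~ Normal(μ,σ), so the p-quantile of ln T is μ + z_p·σ.
ln(77.9) = 4.355 and ln(328) = 5.793; z_{0.16} = -0.9945, z_{0.67} = 0.4399.
σ = (5.793 − 4.355)/(0.4399 − (-0.9945)) = 1.002.
μ = 4.355 − (-0.9945)·1.002 = 5.352.
E[T] = exp(μ + σ²/2) = exp(5.352 + 0.5022) = 349 ms.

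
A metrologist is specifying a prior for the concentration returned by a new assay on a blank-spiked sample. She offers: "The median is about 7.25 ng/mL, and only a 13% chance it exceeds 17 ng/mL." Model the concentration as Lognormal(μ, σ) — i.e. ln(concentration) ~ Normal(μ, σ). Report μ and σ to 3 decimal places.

μ ≈ 1.981, σ ≈ 0.757

If T ~ Lognormal(μ,σ) then ln T ~ Normal(μ,σ), so the p-quantile of ln T is μ + z_p·σ.
ln(7.25) = 1.981 and ln(17) = 2.833; z_{0.5} = 0, z_{0.87} = 1.126.
σ = (2.833 − 1.981)/(1.126 − (0)) = 0.757.
μ = 1.981 − (0)·0.757 = 1.981.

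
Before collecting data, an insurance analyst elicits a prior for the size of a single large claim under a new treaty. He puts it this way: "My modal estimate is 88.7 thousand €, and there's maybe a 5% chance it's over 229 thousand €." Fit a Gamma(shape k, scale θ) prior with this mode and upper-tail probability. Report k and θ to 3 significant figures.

k ≈ 4.01, θ ≈ 29.5

Gamma(k,θ) with k>1 has mode (k−1)θ, so θ = 88.7/(k−1).
Need P(X < 229) = 0.95 with θ tied to k this way. Start at k = 2, θ = 88.7: P(X<229) ≈ 0.729.
Too low — raise k to concentrate. Iterating converges to k ≈ 4.01.
Then θ = 88.7/(4.01−1) ≈ 29.5.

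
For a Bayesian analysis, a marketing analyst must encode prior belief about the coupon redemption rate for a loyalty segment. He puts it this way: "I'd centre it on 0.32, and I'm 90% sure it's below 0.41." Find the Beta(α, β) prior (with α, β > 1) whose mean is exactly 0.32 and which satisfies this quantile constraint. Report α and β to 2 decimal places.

With mean 0.32 fixed, write α = 0.32s, β = 0.68s where s = α+β.
Need P(θ < 0.41) = 0.9 under Beta(0.32s, 0.68s). Normal approximation: (q−m)/√(m(1−m)/s) ≈ z_{0.9} = 1.28, so s ≈ 0.32·0.68·(1.28)²/(0.41−0.32)² = 44.1.
At s = 44.1: P(θ<0.41) ≈ 0.897. Adjusting to match 0.9 gives s ≈ 45.38.
So α = 0.32·45.38 ≈ 14.52, β = 0.68·45.38 ≈ 30.86.

α ≈ 14.52, β ≈ 30.86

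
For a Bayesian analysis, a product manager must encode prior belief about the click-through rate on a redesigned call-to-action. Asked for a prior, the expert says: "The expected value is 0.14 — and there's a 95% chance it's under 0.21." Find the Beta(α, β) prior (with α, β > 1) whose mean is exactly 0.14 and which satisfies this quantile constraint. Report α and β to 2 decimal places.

With mean 0.14 fixed, write α = 0.14s, β = 0.86s where s = α+β.
Need P(θ < 0.21) = 0.95 under Beta(0.14s, 0.86s). Normal approximation: (q−m)/√(m(1−m)/s) ≈ z_{0.95} = 1.64, so s ≈ 0.14·0.86·(1.64)²/(0.21−0.14)² = 66.5.
At s = 66.5: P(θ<0.21) ≈ 0.939. Adjusting to match 0.95 gives s ≈ 76.14.
So α = 0.14·76.14 ≈ 10.66, β = 0.86·76.14 ≈ 65.48.

α ≈ 10.66, β ≈ 65.48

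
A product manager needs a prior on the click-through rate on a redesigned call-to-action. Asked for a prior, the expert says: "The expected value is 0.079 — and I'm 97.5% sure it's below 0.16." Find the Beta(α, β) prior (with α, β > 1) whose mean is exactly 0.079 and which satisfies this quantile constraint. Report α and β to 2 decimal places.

With mean 0.079 fixed, write α = 0.079s, β = 0.921s where s = α+β.
Need P(θ < 0.16) = 0.975 under Beta(0.079s, 0.921s). Normal approximation: (q−m)/√(m(1−m)/s) ≈ z_{0.975} = 1.96, so s ≈ 0.079·0.921·(1.96)²/(0.16−0.079)² = 42.6.
At s = 42.6: P(θ<0.16) ≈ 0.957. Adjusting to match 0.975 gives s ≈ 58.26.
So α = 0.079·58.26 ≈ 4.60, β = 0.921·58.26 ≈ 53.66.

α ≈ 4.60, β ≈ 53.66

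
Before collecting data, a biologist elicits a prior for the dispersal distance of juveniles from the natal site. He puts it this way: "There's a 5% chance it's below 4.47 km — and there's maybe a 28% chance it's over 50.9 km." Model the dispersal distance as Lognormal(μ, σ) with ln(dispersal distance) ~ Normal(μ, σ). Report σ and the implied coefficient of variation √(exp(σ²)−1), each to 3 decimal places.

σ ≈ 1.092, CV ≈ 1.515

If T ~ Lognormal(μ,σ) then ln T ~ Normal(μ,σ), so the p-quantile of ln T is μ + z_p·σ.
ln(4.47) = 1.497 and ln(50.9) = 3.93; z_{0.05} = -1.645, z_{0.72} = 0.5828.
σ = (3.93 − 1.497)/(0.5828 − (-1.645)) = 1.092.
μ = 1.497 − (-1.645)·1.092 = 3.293.
CV = √(exp(σ²)−1) = √(exp(1.1923)−1) = 1.515.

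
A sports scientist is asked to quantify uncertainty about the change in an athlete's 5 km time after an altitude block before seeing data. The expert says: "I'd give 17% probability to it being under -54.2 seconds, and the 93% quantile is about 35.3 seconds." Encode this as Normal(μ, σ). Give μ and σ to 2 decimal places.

For Normal(μ,σ), the p-quantile is μ + z_p·σ. Here z_{0.17} = -0.9542, z_{0.93} = 1.476.
So -54.2 = μ − 0.9542σ and 35.3 = μ + 1.476σ.
Subtracting: σ = (35.3 − -54.2)/(1.476 − (-0.9542)) = 36.83.
Then μ = -54.2 − (-0.9542)·36.83 = -19.06.

μ = -19.06, σ = 36.83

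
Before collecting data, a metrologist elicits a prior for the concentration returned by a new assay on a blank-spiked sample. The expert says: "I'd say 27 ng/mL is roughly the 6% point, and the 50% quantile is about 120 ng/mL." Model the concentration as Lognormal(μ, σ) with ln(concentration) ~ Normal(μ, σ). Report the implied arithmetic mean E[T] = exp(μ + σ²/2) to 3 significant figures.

If T ~ Lognormal(μ,σ) then ln T ~ Normal(μ,σ), so the p-quantile of ln T is μ + z_p·σ.
ln(27) = 3.296 and ln(120) = 4.787; z_{0.06} = -1.555, z_{0.5} = 0.
σ = (4.787 − 3.296)/(0 − (-1.555)) = 0.959.
μ = 3.296 − (-1.555)·0.959 = 4.787.
E[T] = exp(μ + σ²/2) = exp(4.787 + 0.4602) = 190 ng/mL.

E[T] ≈ 190 ng/mL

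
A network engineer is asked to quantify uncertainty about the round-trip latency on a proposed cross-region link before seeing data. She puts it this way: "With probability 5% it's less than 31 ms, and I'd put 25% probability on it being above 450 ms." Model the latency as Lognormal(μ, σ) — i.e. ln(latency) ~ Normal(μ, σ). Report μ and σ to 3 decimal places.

μ ≈ 5.331, σ ≈ 1.153

If T ~ Lognormal(μ,σ) then ln T ~ Normal(μ,σ), so the p-quantile of ln T is μ + z_p·σ.
ln(31) = 3.434 and ln(450) = 6.109; z_{0.05} = -1.645, z_{0.75} = 0.6745.
σ = (6.109 − 3.434)/(0.6745 − (-1.645)) = 1.153.
μ = 3.434 − (-1.645)·1.153 = 5.331.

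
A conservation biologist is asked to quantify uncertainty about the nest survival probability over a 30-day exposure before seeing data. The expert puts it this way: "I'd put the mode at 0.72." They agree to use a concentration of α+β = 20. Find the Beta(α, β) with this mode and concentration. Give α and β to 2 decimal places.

For α,β > 1 the Beta mode is (α−1)/(α+β−2). With α+β = 20, the mode is (α−1)/18.
Set (α−1)/18 = 0.72 → α = 1 + 0.72·18 = 13.96.
β = 20 − α = 6.04.

α = 13.96, β = 6.04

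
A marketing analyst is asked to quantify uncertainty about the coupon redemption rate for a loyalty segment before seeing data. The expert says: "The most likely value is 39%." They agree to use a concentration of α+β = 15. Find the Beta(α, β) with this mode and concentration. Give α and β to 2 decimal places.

α = 6.07, β = 8.93

For α,β > 1 the Beta mode is (α−1)/(α+β−2). With α+β = 15, the mode is (α−1)/13.
Set (α−1)/13 = 0.39 → α = 1 + 0.39·13 = 6.07.
β = 15 − α = 8.93.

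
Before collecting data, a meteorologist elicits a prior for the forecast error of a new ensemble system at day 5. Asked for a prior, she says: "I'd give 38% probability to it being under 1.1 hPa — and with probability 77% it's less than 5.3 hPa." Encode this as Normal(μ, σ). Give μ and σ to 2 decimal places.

μ = 2.33, σ = 4.02

For Normal(μ,σ), the p-quantile is μ + z_p·σ. Here z_{0.38} = -0.3055, z_{0.77} = 0.7388.
So 1.1 = μ − 0.3055σ and 5.3 = μ + 0.7388σ.
Subtracting: σ = (5.3 − 1.1)/(0.7388 − (-0.3055)) = 4.02.
Then μ = 1.1 − (-0.3055)·4.02 = 2.33.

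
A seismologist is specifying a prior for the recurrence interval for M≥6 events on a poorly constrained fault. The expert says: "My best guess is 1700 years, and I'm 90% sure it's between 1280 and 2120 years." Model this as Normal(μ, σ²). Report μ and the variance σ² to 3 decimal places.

μ = 1700.000, σ² = 65199.470

A symmetric 90% interval runs μ ± z·σ with z = 1.645.
Half-width = 420, so σ = 420/1.645 = 255.3419 and σ² = 65199.470.
μ is the stated best guess, 1700.000.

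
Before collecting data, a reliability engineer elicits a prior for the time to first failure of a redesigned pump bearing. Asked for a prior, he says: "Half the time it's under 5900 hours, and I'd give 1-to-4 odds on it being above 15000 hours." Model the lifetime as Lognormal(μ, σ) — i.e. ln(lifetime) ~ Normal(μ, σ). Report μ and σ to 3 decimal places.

If T ~ Lognormal(μ,σ) then ln T ~ Normal(μ,σ), so the p-quantile of ln T is μ + z_p·σ.
ln(5900) = 8.683 and ln(15000) = 9.616; z_{0.5} = 0, z_{0.8} = 0.8416.
σ = (9.616 − 8.683)/(0.8416 − (0)) = 1.109.
μ = 8.683 − (0)·1.109 = 8.683.

μ ≈ 8.683, σ ≈ 1.109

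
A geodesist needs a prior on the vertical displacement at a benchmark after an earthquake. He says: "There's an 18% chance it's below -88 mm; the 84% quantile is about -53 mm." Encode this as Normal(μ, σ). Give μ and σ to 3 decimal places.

For Normal(μ,σ), the p-quantile is μ + z_p·σ. Here z_{0.18} = -0.9154, z_{0.84} = 0.9945.
So -88 = μ − 0.9154σ and -53 = μ + 0.9945σ.
Subtracting: σ = (-53 − -88)/(0.9945 − (-0.9154)) = 18.326.
Then μ = -88 − (-0.9154)·18.326 = -71.225.

μ = -71.225, σ = 18.326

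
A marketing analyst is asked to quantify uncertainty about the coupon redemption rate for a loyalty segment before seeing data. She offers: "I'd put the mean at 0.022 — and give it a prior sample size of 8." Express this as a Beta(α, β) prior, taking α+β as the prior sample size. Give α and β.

α = 0.176, β = 7.824

Under the effective-sample-size interpretation, Beta(α, β) has prior mean α/(α+β) and prior sample size α+β.
So α+β = 8 and α/(α+β) = 0.022, giving α = 0.022·8 = 0.176 and β = 8 − 0.176 = 7.824.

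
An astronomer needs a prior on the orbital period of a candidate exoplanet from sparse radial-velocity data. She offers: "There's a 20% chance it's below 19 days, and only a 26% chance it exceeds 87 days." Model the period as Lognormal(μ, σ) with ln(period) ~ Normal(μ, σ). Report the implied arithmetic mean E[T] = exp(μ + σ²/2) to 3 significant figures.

If T ~ Lognormal(μ,σ) then ln T ~ Normal(μ,σ), so the p-quantile of ln T is μ + z_p·σ.
ln(19) = 2.944 and ln(87) = 4.466; z_{0.2} = -0.8416, z_{0.74} = 0.6433.
σ = (4.466 − 2.944)/(0.6433 − (-0.8416)) = 1.025.
μ = 2.944 − (-0.8416)·1.025 = 3.807.
E[T] = exp(μ + σ²/2) = exp(3.807 + 0.5249) = 76.1 days.

E[T] ≈ 76.1 days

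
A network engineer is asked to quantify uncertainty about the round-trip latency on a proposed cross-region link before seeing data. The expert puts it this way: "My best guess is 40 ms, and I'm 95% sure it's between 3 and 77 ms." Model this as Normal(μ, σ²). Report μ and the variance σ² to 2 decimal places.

A symmetric 95% interval runs μ ± z·σ with z = 1.96.
Half-width = 37, so σ = 37/1.96 = 18.878 and σ² = 356.38.
μ is the stated best guess, 40.00.

μ = 40.00, σ² = 356.38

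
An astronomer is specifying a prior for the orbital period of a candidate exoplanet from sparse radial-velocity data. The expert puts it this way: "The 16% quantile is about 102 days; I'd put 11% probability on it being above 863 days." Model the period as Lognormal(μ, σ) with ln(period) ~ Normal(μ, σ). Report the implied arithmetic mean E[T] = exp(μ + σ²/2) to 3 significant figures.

If T ~ Lognormal(μ,σ) then ln T ~ Normal(μ,σ), so the p-quantile of ln T is μ + z_p·σ.
ln(102) = 4.625 and ln(863) = 6.76; z_{0.16} = -0.9945, z_{0.89} = 1.227.
σ = (6.76 − 4.625)/(1.227 − (-0.9945)) = 0.961.
μ = 4.625 − (-0.9945)·0.961 = 5.581.
E[T] = exp(μ + σ²/2) = exp(5.581 + 0.4622) = 421 days.

E[T] ≈ 421 days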